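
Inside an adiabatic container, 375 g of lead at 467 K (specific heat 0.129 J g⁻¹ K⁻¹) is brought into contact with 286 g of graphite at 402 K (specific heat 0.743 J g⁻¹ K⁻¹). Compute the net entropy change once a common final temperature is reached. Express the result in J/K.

Energy balance: T_f = (m₁c₁T₁ + m₂c₂T₂)/(m₁c₁ + m₂c₂) = 414.05 K.
ΔS₁ = m₁c₁ ln(T_f/T₁) = 48.375 × ln(414.05/467) = -5.821 J/K.
ΔS₂ = m₂c₂ ln(T_f/T₂) = 212.498 × ln(414.05/402) = 6.278 J/K.
ΔS_total = -5.821 + 6.278 = 0.457 J/K.

ΔS_total = 0.457 J/K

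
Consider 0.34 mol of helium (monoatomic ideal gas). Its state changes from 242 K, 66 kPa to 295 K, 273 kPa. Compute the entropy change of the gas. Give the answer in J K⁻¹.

ΔS = -2.61 J/K

ΔS = nC_p ln(T₂/T₁) − nR ln(P₂/P₁), with C_p = 5R/2 = 20.79 J mol⁻¹ K⁻¹ for a monoatomic ideal gas.
ΔS = 0.34 × [20.79 × ln(295/242) − 8.314 × ln(273/66)] = -2.61 J/K.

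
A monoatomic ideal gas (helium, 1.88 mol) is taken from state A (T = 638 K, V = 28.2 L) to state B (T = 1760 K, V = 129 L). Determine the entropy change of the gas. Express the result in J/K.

ΔS = 47.6 J/K

Entropy is a state function: ΔS = nC_V ln(T₂/T₁) + nR ln(V₂/V₁), with C_V = 3R/2 = 12.47 J mol⁻¹ K⁻¹ for a monoatomic ideal gas.
ΔS = 1.88 × [12.47 × ln(1760/638) + 8.314 × ln(129/28.2)] = 47.6 J/K.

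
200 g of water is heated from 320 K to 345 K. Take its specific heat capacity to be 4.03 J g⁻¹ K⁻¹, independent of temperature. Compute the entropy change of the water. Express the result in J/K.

ΔS = ∫dQ_rev/T = m c ln(T₂/T₁) = 200 × 4.03 × ln(345/320) = 60.6 J/K.

ΔS = 60.6 J/K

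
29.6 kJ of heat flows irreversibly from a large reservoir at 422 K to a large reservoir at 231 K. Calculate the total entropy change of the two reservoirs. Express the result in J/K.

ΔS_hot = −Q/T_H = −29600/422 = -70.14 J/K and ΔS_cold = +Q/T_C = 29600/231 = 128.1 J/K.
ΔS_total = -70.14 + 128.1 = 58 J/K, positive as the second law requires.

ΔS_total = 58 J/K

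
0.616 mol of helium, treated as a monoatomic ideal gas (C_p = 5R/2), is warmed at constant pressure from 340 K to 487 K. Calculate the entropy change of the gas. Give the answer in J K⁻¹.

ΔS = 4.6 J/K

At constant pressure, ΔS = nC_p ln(T₂/T₁) with C_p = 5R/2 = 20.79 J mol⁻¹ K⁻¹.
ΔS = 0.616 × 20.79 × ln(487/340) = 4.6 J/K.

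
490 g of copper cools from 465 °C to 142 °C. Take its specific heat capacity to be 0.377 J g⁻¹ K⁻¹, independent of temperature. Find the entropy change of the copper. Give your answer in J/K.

In kelvin: T₁ = 738.15 K, T₂ = 415.15 K. ΔS = ∫dQ_rev/T = m c ln(T₂/T₁) = 490 × 0.377 × ln(415.15/738.15) = -106 J/K.

ΔS = -106 J/K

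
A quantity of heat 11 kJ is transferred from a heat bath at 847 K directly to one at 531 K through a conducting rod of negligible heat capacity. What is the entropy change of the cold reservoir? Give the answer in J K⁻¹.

ΔS_cold = 20.7 J/K

The cold reservoir gains heat Q, so ΔS_cold = +Q/T_C = 11000/531 = 20.7 J/K.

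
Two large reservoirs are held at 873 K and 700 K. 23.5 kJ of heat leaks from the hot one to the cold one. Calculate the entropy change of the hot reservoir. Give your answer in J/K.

The hot reservoir loses heat Q, so ΔS_hot = −Q/T_H = −23500/873 = -26.9 J/K.

ΔS_hot = -26.9 J/K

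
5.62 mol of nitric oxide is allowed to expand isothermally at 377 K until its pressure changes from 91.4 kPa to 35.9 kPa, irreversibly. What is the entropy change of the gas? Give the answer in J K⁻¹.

Entropy is a state function, so ΔS_gas depends only on the end states.
For an isothermal ideal gas ΔS_gas = nR ln(P₁/P₂) = 5.62 × 8.314 × ln(91.4/35.9) = 43.7 J/K.

ΔS_gas = 43.7 J/K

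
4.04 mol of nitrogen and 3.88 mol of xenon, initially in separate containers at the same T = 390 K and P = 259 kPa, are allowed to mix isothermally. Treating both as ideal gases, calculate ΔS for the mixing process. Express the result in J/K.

ΔS_mix = 45.6 J/K

Mole fractions: x_A = 4.04/7.92 = 0.51, x_B = 0.49.
ΔS_mix = −R(n_A ln x_A + n_B ln x_B) = −8.314 × (4.04 ln 0.51 + 3.88 ln 0.49) = 45.6 J/K.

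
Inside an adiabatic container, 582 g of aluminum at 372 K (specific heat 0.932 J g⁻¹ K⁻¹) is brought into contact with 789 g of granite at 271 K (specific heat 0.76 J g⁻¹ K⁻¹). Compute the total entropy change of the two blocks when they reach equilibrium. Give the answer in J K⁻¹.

ΔS_total = 14.3 J/K

Energy balance: T_f = (m₁c₁T₁ + m₂c₂T₂)/(m₁c₁ + m₂c₂) = 318.97 K.
ΔS₁ = m₁c₁ ln(T_f/T₁) = 542.424 × ln(318.97/372) = -83.42 J/K.
ΔS₂ = m₂c₂ ln(T_f/T₂) = 599.64 × ln(318.97/271) = 97.73 J/K.
ΔS_total = -83.42 + 97.73 = 14.3 J/K.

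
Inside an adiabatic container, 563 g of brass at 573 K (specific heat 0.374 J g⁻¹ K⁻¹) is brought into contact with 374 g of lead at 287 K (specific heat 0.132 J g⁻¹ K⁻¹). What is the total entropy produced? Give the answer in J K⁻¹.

Energy balance: T_f = (m₁c₁T₁ + m₂c₂T₂)/(m₁c₁ + m₂c₂) = 518.68 K.
ΔS₁ = m₁c₁ ln(T_f/T₁) = 210.562 × ln(518.68/573) = -20.9714 J/K.
ΔS₂ = m₂c₂ ln(T_f/T₂) = 49.368 × ln(518.68/287) = 29.2163 J/K.
ΔS_total = -20.9714 + 29.2163 = 8.24 J/K.

ΔS_total = 8.24 J/K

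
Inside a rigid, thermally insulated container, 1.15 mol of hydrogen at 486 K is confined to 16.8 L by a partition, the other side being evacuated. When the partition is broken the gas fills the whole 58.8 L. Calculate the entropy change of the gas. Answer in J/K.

ΔS_gas = 12 J/K

For an ideal gas in free expansion Q = 0 and W = 0, so T is unchanged.
Entropy is a state function; using a reversible isothermal path, ΔS_gas = nR ln(V₂/V₁) = 1.15 × 8.314 × ln(58.8/16.8) = 12 J/K.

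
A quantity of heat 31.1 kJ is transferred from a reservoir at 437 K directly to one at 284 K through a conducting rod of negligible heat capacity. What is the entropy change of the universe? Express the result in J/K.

ΔS_hot = −Q/T_H = −31100/437 = -71.17 J/K and ΔS_cold = +Q/T_C = 31100/284 = 109.5 J/K.
ΔS_total = -71.17 + 109.5 = 38.3 J/K, positive as the second law requires.

ΔS_total = 38.3 J/K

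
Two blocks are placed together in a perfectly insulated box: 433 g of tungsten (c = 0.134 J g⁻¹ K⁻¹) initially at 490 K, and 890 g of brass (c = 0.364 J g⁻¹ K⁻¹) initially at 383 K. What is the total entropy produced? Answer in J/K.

Energy balance: T_f = (m₁c₁T₁ + m₂c₂T₂)/(m₁c₁ + m₂c₂) = 399.25 K.
ΔS₁ = m₁c₁ ln(T_f/T₁) = 58.022 × ln(399.25/490) = -11.88 J/K.
ΔS₂ = m₂c₂ ln(T_f/T₂) = 323.96 × ln(399.25/383) = 13.46 J/K.
ΔS_total = -11.88 + 13.46 = 1.58 J/K.

ΔS_total = 1.58 J/K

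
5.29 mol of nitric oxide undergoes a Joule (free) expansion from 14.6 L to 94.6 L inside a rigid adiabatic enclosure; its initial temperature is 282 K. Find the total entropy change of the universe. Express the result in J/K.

ΔS_universe = 82.2 J/K

No heat is exchanged and no work is done, so the ideal-gas temperature stays constant.
Entropy is a state function; using a reversible isothermal path, ΔS_gas = nR ln(V₂/V₁) = 5.29 × 8.314 × ln(94.6/14.6) = 82.2 J/K.
The insulated surroundings exchange no heat, so ΔS_surr = 0 and ΔS_universe = ΔS_gas.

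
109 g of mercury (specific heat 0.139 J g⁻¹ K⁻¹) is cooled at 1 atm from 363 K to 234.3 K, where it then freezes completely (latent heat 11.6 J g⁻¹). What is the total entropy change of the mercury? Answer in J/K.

ΔS = -12 J/K

Cooling step: ΔS₁ = m c ln(T_tr/T_i) = 109 × 0.139 × ln(234.3/363) = -6.633 J/K.
Phase change: ΔS₂ = −mL/T_tr = −109 × 11.6 / 234.3 = -5.397 J/K.
ΔS_total = (-6.633) + (-5.397) = -12 J/K.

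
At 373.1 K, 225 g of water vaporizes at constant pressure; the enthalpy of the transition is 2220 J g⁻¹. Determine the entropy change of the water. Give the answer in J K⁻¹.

ΔS = 1340 J/K

Heat absorbed by the substance: Q = mL = 225 × 2220 = 499500 J.
At constant T, ΔS = Q_rev/T = 499500 / 373.1 = 1340 J/K.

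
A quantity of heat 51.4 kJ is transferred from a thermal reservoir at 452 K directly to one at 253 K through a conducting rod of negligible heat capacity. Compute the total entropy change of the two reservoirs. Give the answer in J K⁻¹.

ΔS_total = 89.4 J/K

ΔS_hot = −Q/T_H = −51400/452 = -113.72 J/K and ΔS_cold = +Q/T_C = 51400/253 = 203.16 J/K.
ΔS_total = -113.72 + 203.16 = 89.4 J/K, positive as the second law requires.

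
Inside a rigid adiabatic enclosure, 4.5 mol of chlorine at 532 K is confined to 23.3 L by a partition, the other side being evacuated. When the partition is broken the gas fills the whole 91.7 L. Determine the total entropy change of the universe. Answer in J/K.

ΔS_universe = 51.3 J/K

For an ideal gas in free expansion Q = 0 and W = 0, so T is unchanged.
Entropy is a state function; using a reversible isothermal path, ΔS_gas = nR ln(V₂/V₁) = 4.5 × 8.314 × ln(91.7/23.3) = 51.3 J/K.
The insulated surroundings exchange no heat, so ΔS_surr = 0 and ΔS_universe = ΔS_gas.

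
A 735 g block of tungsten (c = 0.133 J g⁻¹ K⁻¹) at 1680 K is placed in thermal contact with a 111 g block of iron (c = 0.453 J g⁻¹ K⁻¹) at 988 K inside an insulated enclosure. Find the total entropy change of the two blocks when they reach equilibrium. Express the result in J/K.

Energy balance: T_f = (m₁c₁T₁ + m₂c₂T₂)/(m₁c₁ + m₂c₂) = 1445 K.
ΔS₁ = m₁c₁ ln(T_f/T₁) = 97.755 × ln(1445/1680) = -14.733 J/K.
ΔS₂ = m₂c₂ ln(T_f/T₂) = 50.283 × ln(1445/988) = 19.115 J/K.
ΔS_total = -14.733 + 19.115 = 4.38 J/K.

ΔS_total = 4.38 J/K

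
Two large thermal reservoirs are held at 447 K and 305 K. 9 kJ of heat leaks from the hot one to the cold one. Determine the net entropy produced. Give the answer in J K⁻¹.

ΔS_total = 9.37 J/K

ΔS_hot = −Q/T_H = −9000/447 = -20.134 J/K and ΔS_cold = +Q/T_C = 9000/305 = 29.508 J/K.
ΔS_total = -20.134 + 29.508 = 9.37 J/K, positive as the second law requires.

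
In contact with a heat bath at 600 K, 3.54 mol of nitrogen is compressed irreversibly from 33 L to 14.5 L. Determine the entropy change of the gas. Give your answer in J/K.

ΔS_gas = -24.2 J/K

Entropy is a state function, so ΔS_gas depends only on the end states.
For an isothermal ideal gas ΔS_gas = nR ln(V₂/V₁) = 3.54 × 8.314 × ln(14.5/33) = -24.2 J/K.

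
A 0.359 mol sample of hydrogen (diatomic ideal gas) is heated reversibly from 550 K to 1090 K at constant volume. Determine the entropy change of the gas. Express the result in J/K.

At constant volume, ΔS = nC_V ln(T₂/T₁) with C_V = 5R/2 = 20.79 J mol⁻¹ K⁻¹.
ΔS = 0.359 × 20.79 × ln(1090/550) = 5.1 J/K.

ΔS = 5.1 J/K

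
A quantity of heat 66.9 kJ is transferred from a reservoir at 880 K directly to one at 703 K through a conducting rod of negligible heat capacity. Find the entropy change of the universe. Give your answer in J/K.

ΔS_total = 19.1 J/K

ΔS_hot = −Q/T_H = −66900/880 = -76.02 J/K and ΔS_cold = +Q/T_C = 66900/703 = 95.16 J/K.
ΔS_total = -76.02 + 95.16 = 19.1 J/K, positive as the second law requires.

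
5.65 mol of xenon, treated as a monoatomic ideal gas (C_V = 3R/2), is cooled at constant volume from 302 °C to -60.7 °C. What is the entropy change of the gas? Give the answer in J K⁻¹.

ΔS = -70.2 J/K

In kelvin: T₁ = 575.15 K, T₂ = 212.45 K. At constant volume, ΔS = nC_V ln(T₂/T₁) with C_V = 3R/2 = 12.47 J mol⁻¹ K⁻¹.
ΔS = 5.65 × 12.47 × ln(212.45/575.15) = -70.2 J/K.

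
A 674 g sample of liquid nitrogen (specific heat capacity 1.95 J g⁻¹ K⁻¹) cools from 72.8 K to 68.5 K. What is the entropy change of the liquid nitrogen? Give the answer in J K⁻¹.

ΔS = ∫dQ_rev/T = m c ln(T₂/T₁) = 674 × 1.95 × ln(68.5/72.8) = -80 J/K.

ΔS = -80 J/K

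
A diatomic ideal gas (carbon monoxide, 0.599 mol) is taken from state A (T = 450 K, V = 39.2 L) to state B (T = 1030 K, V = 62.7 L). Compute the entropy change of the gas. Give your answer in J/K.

ΔS = 12.6 J/K

Entropy is a state function: ΔS = nC_V ln(T₂/T₁) + nR ln(V₂/V₁), with C_V = 5R/2 = 20.79 J mol⁻¹ K⁻¹ for a diatomic ideal gas.
ΔS = 0.599 × [20.79 × ln(1030/450) + 8.314 × ln(62.7/39.2)] = 12.6 J/K.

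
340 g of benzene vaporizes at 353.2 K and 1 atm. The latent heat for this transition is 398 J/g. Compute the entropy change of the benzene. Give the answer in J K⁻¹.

Heat absorbed by the substance: Q = mL = 340 × 398 = 135320 J.
At constant T, ΔS = Q_rev/T = 135320 / 353.2 = 383 J/K.

ΔS = 383 J/K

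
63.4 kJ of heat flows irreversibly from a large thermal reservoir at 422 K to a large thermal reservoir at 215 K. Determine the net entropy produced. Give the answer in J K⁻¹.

ΔS_total = 145 J/K

ΔS_hot = −Q/T_H = −63400/422 = -150.2 J/K and ΔS_cold = +Q/T_C = 63400/215 = 294.9 J/K.
ΔS_total = -150.2 + 294.9 = 145 J/K, positive as the second law requires.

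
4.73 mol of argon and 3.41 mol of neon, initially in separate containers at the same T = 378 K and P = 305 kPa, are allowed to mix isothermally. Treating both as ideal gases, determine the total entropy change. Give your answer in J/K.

Mole fractions: x_A = 4.73/8.14 = 0.581, x_B = 0.419.
ΔS_mix = −R(n_A ln x_A + n_B ln x_B) = −8.314 × (4.73 ln 0.581 + 3.41 ln 0.419) = 46 J/K.

ΔS_mix = 46 J/K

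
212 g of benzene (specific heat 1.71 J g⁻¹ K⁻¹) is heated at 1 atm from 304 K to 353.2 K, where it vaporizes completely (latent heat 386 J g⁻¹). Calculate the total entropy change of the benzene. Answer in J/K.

Warming step: ΔS₁ = m c ln(T_tr/T_i) = 212 × 1.71 × ln(353.2/304) = 54.38 J/K.
Phase change: ΔS₂ = +mL/T_tr = 212 × 386 / 353.2 = 231.7 J/K.
ΔS_total = (54.38) + (231.7) = 286 J/K.

ΔS = 286 J/K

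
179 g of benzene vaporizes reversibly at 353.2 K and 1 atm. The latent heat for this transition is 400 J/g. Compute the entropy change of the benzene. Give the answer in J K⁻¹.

Heat absorbed by the substance: Q = mL = 179 × 400 = 71600 J.
At constant T, ΔS = Q_rev/T = 71600 / 353.2 = 203 J/K.

ΔS = 203 J/K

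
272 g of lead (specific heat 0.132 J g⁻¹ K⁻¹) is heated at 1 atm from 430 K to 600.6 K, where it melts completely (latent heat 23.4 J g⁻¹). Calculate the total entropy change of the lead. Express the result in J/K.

ΔS = 22.6 J/K

Warming step: ΔS₁ = m c ln(T_tr/T_i) = 272 × 0.132 × ln(600.6/430) = 12 J/K.
Phase change: ΔS₂ = +mL/T_tr = 272 × 23.4 / 600.6 = 10.6 J/K.
ΔS_total = (12) + (10.6) = 22.6 J/K.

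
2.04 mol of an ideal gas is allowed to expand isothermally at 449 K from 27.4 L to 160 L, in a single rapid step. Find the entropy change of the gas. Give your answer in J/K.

ΔS_gas = 29.9 J/K

Entropy is a state function, so ΔS_gas depends only on the end states.
For an isothermal ideal gas ΔS_gas = nR ln(V₂/V₁) = 2.04 × 8.314 × ln(160/27.4) = 29.9 J/K.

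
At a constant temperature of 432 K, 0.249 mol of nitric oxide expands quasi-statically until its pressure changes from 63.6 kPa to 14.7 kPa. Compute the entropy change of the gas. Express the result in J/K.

For an isothermal ideal gas ΔS_gas = nR ln(P₁/P₂) = 0.249 × 8.314 × ln(63.6/14.7) = 3.03 J/K.

ΔS_gas = 3.03 J/K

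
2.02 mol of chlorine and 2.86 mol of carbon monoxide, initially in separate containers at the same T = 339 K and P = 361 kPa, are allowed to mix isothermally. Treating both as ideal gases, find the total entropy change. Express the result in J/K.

Mole fractions: x_A = 2.02/4.88 = 0.414, x_B = 0.586.
ΔS_mix = −R(n_A ln x_A + n_B ln x_B) = −8.314 × (2.02 ln 0.414 + 2.86 ln 0.586) = 27.5 J/K.

ΔS_mix = 27.5 J/K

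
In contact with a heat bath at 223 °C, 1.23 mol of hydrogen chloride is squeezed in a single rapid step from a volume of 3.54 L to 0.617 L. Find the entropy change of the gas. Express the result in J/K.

Entropy is a state function, so ΔS_gas depends only on the end states.
For an isothermal ideal gas ΔS_gas = nR ln(V₂/V₁) = 1.23 × 8.314 × ln(0.617/3.54) = -17.9 J/K.

ΔS_gas = -17.9 J/K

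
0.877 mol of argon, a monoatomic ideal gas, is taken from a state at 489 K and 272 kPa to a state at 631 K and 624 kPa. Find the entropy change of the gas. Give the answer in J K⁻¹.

ΔS = -1.41 J/K

ΔS = nC_p ln(T₂/T₁) − nR ln(P₂/P₁), with C_p = 5R/2 = 20.79 J mol⁻¹ K⁻¹ for a monoatomic ideal gas.
ΔS = 0.877 × [20.79 × ln(631/489) − 8.314 × ln(624/272)] = -1.41 J/K.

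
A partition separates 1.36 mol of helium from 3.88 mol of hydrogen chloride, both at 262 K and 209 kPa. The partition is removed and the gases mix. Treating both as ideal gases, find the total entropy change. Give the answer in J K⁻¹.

ΔS_mix = 24.9 J/K

Mole fractions: x_A = 1.36/5.24 = 0.26, x_B = 0.74.
ΔS_mix = −R(n_A ln x_A + n_B ln x_B) = −8.314 × (1.36 ln 0.26 + 3.88 ln 0.74) = 24.9 J/K.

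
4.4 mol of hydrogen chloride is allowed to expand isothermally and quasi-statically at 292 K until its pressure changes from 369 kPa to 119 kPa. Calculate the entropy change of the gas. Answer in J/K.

For an isothermal ideal gas ΔS_gas = nR ln(P₁/P₂) = 4.4 × 8.314 × ln(369/119) = 41.4 J/K.

ΔS_gas = 41.4 J/K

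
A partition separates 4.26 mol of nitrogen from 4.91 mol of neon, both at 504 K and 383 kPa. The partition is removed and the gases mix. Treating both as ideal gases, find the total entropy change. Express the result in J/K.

ΔS_mix = 52.7 J/K

Mole fractions: x_A = 4.26/9.17 = 0.465, x_B = 0.535.
ΔS_mix = −R(n_A ln x_A + n_B ln x_B) = −8.314 × (4.26 ln 0.465 + 4.91 ln 0.535) = 52.7 J/K.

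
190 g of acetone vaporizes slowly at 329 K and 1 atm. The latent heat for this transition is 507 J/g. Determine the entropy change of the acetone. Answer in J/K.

Heat absorbed by the substance: Q = mL = 190 × 507 = 96330 J.
At constant T, ΔS = Q_rev/T = 96330 / 329 = 293 J/K.

ΔS = 293 J/K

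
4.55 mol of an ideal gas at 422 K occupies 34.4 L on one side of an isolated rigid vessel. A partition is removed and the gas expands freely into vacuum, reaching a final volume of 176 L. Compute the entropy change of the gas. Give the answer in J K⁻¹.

ΔS_gas = 61.8 J/K

For an ideal gas in free expansion Q = 0 and W = 0, so T is unchanged.
Entropy is a state function; using a reversible isothermal path, ΔS_gas = nR ln(V₂/V₁) = 4.55 × 8.314 × ln(176/34.4) = 61.8 J/K.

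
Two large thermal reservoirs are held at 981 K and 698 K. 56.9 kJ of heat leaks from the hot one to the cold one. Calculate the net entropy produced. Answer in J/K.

ΔS_hot = −Q/T_H = −56900/981 = -58 J/K and ΔS_cold = +Q/T_C = 56900/698 = 81.52 J/K.
ΔS_total = -58 + 81.52 = 23.5 J/K, positive as the second law requires.

ΔS_total = 23.5 J/K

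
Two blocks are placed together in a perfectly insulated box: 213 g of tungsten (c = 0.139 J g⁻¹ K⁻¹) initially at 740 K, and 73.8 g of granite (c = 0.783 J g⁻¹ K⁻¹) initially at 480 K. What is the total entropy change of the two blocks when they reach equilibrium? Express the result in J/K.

Energy balance: T_f = (m₁c₁T₁ + m₂c₂T₂)/(m₁c₁ + m₂c₂) = 568.08 K.
ΔS₁ = m₁c₁ ln(T_f/T₁) = 29.607 × ln(568.08/740) = -7.828 J/K.
ΔS₂ = m₂c₂ ln(T_f/T₂) = 57.7854 × ln(568.08/480) = 9.736 J/K.
ΔS_total = -7.828 + 9.736 = 1.91 J/K.

ΔS_total = 1.91 J/K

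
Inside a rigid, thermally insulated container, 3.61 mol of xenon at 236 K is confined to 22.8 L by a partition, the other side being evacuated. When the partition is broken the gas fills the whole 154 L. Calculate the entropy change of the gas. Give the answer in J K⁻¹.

ΔS_gas = 57.3 J/K

For an ideal gas in free expansion Q = 0 and W = 0, so T is unchanged.
Entropy is a state function; using a reversible isothermal path, ΔS_gas = nR ln(V₂/V₁) = 3.61 × 8.314 × ln(154/22.8) = 57.3 J/K.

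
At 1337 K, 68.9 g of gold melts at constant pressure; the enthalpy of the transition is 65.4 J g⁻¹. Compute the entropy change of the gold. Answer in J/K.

ΔS = 3.37 J/K

Heat absorbed by the substance: Q = mL = 68.9 × 65.4 = 4506.06 J.
At constant T, ΔS = Q_rev/T = 4506.06 / 1337 = 3.37 J/K.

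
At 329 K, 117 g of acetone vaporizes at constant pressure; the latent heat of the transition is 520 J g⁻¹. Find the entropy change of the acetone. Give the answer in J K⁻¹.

Heat absorbed by the substance: Q = mL = 117 × 520 = 60840 J.
At constant T, ΔS = Q_rev/T = 60840 / 329 = 185 J/K.

ΔS = 185 J/K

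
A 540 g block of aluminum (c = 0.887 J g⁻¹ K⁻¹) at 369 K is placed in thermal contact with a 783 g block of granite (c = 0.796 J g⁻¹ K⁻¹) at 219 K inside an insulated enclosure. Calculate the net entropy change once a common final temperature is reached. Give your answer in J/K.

Energy balance: T_f = (m₁c₁T₁ + m₂c₂T₂)/(m₁c₁ + m₂c₂) = 284.18 K.
ΔS₁ = m₁c₁ ln(T_f/T₁) = 478.98 × ln(284.18/369) = -125.1 J/K.
ΔS₂ = m₂c₂ ln(T_f/T₂) = 623.268 × ln(284.18/219) = 162.4 J/K.
ΔS_total = -125.1 + 162.4 = 37.3 J/K.

ΔS_total = 37.3 J/K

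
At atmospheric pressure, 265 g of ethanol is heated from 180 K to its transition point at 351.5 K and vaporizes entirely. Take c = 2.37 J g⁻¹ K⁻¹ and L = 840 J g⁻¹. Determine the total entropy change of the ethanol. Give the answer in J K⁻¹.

Warming step: ΔS₁ = m c ln(T_tr/T_i) = 265 × 2.37 × ln(351.5/180) = 420.3 J/K.
Phase change: ΔS₂ = +mL/T_tr = 265 × 840 / 351.5 = 633.3 J/K.
ΔS_total = (420.3) + (633.3) = 1050 J/K.

ΔS = 1050 J/K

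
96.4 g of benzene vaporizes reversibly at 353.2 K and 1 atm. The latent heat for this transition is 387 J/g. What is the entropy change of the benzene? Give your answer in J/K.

ΔS = 106 J/K

Heat absorbed by the substance: Q = mL = 96.4 × 387 = 37306.8 J.
At constant T, ΔS = Q_rev/T = 37306.8 / 353.2 = 106 J/K.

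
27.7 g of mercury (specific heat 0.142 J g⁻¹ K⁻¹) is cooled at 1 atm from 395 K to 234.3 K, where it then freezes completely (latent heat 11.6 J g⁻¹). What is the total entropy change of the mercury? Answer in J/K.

ΔS = -3.43 J/K

Cooling step: ΔS₁ = m c ln(T_tr/T_i) = 27.7 × 0.142 × ln(234.3/395) = -2.0543 J/K.
Phase change: ΔS₂ = −mL/T_tr = −27.7 × 11.6 / 234.3 = -1.3714 J/K.
ΔS_total = (-2.0543) + (-1.3714) = -3.43 J/K.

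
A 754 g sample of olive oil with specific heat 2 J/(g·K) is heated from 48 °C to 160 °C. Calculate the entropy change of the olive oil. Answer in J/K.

ΔS = 451 J/K

In kelvin: T₁ = 321.15 K, T₂ = 433.15 K. ΔS = ∫dQ_rev/T = m c ln(T₂/T₁) = 754 × 2 × ln(433.15/321.15) = 451 J/K.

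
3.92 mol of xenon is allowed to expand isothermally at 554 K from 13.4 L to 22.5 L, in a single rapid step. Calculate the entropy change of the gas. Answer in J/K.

Entropy is a state function, so ΔS_gas depends only on the end states.
For an isothermal ideal gas ΔS_gas = nR ln(V₂/V₁) = 3.92 × 8.314 × ln(22.5/13.4) = 16.9 J/K.

ΔS_gas = 16.9 J/K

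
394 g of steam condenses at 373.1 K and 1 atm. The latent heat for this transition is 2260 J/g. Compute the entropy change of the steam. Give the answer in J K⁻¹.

ΔS = -2390 J/K

Heat released by the substance: Q = −mL = −394 × 2260 = −890440 J.
At constant T, ΔS = Q_rev/T = −890440 / 373.1 = -2390 J/K.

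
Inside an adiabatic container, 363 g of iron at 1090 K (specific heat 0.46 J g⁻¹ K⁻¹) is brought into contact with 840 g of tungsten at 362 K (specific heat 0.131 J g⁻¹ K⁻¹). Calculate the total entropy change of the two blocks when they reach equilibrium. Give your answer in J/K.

ΔS_total = 35.9 J/K

Energy balance: T_f = (m₁c₁T₁ + m₂c₂T₂)/(m₁c₁ + m₂c₂) = 800.82 K.
ΔS₁ = m₁c₁ ln(T_f/T₁) = 166.98 × ln(800.82/1090) = -51.48 J/K.
ΔS₂ = m₂c₂ ln(T_f/T₂) = 110.04 × ln(800.82/362) = 87.37 J/K.
ΔS_total = -51.48 + 87.37 = 35.9 J/K.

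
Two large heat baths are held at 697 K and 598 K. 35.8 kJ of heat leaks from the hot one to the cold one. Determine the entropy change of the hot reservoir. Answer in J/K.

ΔS_hot = -51.4 J/K

The hot reservoir loses heat Q, so ΔS_hot = −Q/T_H = −35800/697 = -51.4 J/K.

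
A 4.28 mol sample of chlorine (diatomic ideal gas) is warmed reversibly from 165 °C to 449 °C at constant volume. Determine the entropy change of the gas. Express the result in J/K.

ΔS = 44.5 J/K

In kelvin: T₁ = 438.15 K, T₂ = 722.15 K. At constant volume, ΔS = nC_V ln(T₂/T₁) with C_V = 5R/2 = 20.79 J mol⁻¹ K⁻¹.
ΔS = 4.28 × 20.79 × ln(722.15/438.15) = 44.5 J/K.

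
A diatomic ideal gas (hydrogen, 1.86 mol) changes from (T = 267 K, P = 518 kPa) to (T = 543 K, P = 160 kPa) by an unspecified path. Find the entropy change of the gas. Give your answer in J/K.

ΔS = nC_p ln(T₂/T₁) − nR ln(P₂/P₁), with C_p = 7R/2 = 29.1 J mol⁻¹ K⁻¹ for a diatomic ideal gas.
ΔS = 1.86 × [29.1 × ln(543/267) − 8.314 × ln(160/518)] = 56.6 J/K.

ΔS = 56.6 J/K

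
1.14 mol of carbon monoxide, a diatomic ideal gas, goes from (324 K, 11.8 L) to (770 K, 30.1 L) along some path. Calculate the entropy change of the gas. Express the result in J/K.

ΔS = 29.4 J/K

Entropy is a state function: ΔS = nC_V ln(T₂/T₁) + nR ln(V₂/V₁), with C_V = 5R/2 = 20.79 J mol⁻¹ K⁻¹ for a diatomic ideal gas.
ΔS = 1.14 × [20.79 × ln(770/324) + 8.314 × ln(30.1/11.8)] = 29.4 J/K.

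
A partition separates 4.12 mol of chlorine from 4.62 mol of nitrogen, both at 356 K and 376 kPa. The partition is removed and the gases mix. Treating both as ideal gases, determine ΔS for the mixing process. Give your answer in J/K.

Mole fractions: x_A = 4.12/8.74 = 0.471, x_B = 0.529.
ΔS_mix = −R(n_A ln x_A + n_B ln x_B) = −8.314 × (4.12 ln 0.471 + 4.62 ln 0.529) = 50.2 J/K.

ΔS_mix = 50.2 J/K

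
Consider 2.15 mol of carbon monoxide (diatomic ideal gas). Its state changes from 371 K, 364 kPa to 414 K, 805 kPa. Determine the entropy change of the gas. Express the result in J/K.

ΔS = -7.33 J/K

ΔS = nC_p ln(T₂/T₁) − nR ln(P₂/P₁), with C_p = 7R/2 = 29.1 J mol⁻¹ K⁻¹ for a diatomic ideal gas.
ΔS = 2.15 × [29.1 × ln(414/371) − 8.314 × ln(805/364)] = -7.33 J/K.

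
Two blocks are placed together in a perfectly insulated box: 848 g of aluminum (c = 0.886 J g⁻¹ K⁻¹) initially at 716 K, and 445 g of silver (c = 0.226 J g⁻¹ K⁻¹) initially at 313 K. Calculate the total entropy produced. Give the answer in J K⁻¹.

Energy balance: T_f = (m₁c₁T₁ + m₂c₂T₂)/(m₁c₁ + m₂c₂) = 668.42 K.
ΔS₁ = m₁c₁ ln(T_f/T₁) = 751.328 × ln(668.42/716) = -51.66 J/K.
ΔS₂ = m₂c₂ ln(T_f/T₂) = 100.57 × ln(668.42/313) = 76.3 J/K.
ΔS_total = -51.66 + 76.3 = 24.6 J/K.

ΔS_total = 24.6 J/K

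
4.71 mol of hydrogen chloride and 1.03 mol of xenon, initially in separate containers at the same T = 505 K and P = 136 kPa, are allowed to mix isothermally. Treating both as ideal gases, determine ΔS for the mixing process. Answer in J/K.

Mole fractions: x_A = 4.71/5.74 = 0.821, x_B = 0.179.
ΔS_mix = −R(n_A ln x_A + n_B ln x_B) = −8.314 × (4.71 ln 0.821 + 1.03 ln 0.179) = 22.5 J/K.

ΔS_mix = 22.5 J/K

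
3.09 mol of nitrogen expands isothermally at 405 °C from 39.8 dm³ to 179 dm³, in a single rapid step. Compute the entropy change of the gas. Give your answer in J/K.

Entropy is a state function, so ΔS_gas depends only on the end states.
For an isothermal ideal gas ΔS_gas = nR ln(V₂/V₁) = 3.09 × 8.314 × ln(179/39.8) = 38.6 J/K.

ΔS_gas = 38.6 J/K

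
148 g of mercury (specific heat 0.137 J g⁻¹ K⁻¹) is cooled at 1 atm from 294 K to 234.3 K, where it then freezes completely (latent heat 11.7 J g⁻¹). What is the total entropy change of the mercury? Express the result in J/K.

Cooling step: ΔS₁ = m c ln(T_tr/T_i) = 148 × 0.137 × ln(234.3/294) = -4.602 J/K.
Phase change: ΔS₂ = −mL/T_tr = −148 × 11.7 / 234.3 = -7.391 J/K.
ΔS_total = (-4.602) + (-7.391) = -12 J/K.

ΔS = -12 J/K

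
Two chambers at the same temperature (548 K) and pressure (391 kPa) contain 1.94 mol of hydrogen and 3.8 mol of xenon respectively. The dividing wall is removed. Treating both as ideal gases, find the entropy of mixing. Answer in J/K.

Mole fractions: x_A = 1.94/5.74 = 0.338, x_B = 0.662.
ΔS_mix = −R(n_A ln x_A + n_B ln x_B) = −8.314 × (1.94 ln 0.338 + 3.8 ln 0.662) = 30.5 J/K.

ΔS_mix = 30.5 J/K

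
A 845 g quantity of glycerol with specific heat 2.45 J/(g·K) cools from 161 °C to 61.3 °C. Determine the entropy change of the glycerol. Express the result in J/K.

ΔS = -540 J/K

In kelvin: T₁ = 434.15 K, T₂ = 334.45 K. ΔS = ∫dQ_rev/T = m c ln(T₂/T₁) = 845 × 2.45 × ln(334.45/434.15) = -540 J/K.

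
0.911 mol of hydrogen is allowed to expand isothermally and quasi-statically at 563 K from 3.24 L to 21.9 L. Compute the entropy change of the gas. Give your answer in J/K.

For an isothermal ideal gas ΔS_gas = nR ln(V₂/V₁) = 0.911 × 8.314 × ln(21.9/3.24) = 14.5 J/K.

ΔS_gas = 14.5 J/K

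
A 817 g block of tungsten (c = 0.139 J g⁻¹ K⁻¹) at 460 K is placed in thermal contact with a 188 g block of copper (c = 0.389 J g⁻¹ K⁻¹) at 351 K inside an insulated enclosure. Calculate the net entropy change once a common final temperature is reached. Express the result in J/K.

ΔS_total = 1.59 J/K

Energy balance: T_f = (m₁c₁T₁ + m₂c₂T₂)/(m₁c₁ + m₂c₂) = 417.3 K.
ΔS₁ = m₁c₁ ln(T_f/T₁) = 113.563 × ln(417.3/460) = -11.06 J/K.
ΔS₂ = m₂c₂ ln(T_f/T₂) = 73.132 × ln(417.3/351) = 12.65 J/K.
ΔS_total = -11.06 + 12.65 = 1.59 J/K.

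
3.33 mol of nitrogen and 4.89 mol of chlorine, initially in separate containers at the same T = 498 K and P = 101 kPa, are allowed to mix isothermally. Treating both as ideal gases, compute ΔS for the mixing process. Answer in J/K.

ΔS_mix = 46.1 J/K

Mole fractions: x_A = 3.33/8.22 = 0.405, x_B = 0.595.
ΔS_mix = −R(n_A ln x_A + n_B ln x_B) = −8.314 × (3.33 ln 0.405 + 4.89 ln 0.595) = 46.1 J/K.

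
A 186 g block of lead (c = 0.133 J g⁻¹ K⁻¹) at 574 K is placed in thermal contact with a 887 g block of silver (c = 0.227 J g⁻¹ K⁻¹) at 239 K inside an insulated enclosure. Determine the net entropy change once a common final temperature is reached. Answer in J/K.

ΔS_total = 10.6 J/K

Energy balance: T_f = (m₁c₁T₁ + m₂c₂T₂)/(m₁c₁ + m₂c₂) = 275.66 K.
ΔS₁ = m₁c₁ ln(T_f/T₁) = 24.738 × ln(275.66/574) = -18.14 J/K.
ΔS₂ = m₂c₂ ln(T_f/T₂) = 201.349 × ln(275.66/239) = 28.73 J/K.
ΔS_total = -18.14 + 28.73 = 10.6 J/K.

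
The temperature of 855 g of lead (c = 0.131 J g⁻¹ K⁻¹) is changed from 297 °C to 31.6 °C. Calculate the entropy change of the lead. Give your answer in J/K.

ΔS = -70.2 J/K

In kelvin: T₁ = 570.15 K, T₂ = 304.75 K. ΔS = ∫dQ_rev/T = m c ln(T₂/T₁) = 855 × 0.131 × ln(304.75/570.15) = -70.2 J/K.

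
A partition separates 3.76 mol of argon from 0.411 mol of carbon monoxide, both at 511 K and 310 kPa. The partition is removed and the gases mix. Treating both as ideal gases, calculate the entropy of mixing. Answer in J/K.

Mole fractions: x_A = 3.76/4.17 = 0.901, x_B = 0.0985.
ΔS_mix = −R(n_A ln x_A + n_B ln x_B) = −8.314 × (3.76 ln 0.901 + 0.411 ln 0.0985) = 11.2 J/K.

ΔS_mix = 11.2 J/K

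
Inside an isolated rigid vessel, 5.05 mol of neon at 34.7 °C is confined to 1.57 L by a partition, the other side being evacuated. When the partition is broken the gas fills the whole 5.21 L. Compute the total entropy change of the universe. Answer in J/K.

No heat is exchanged and no work is done, so the ideal-gas temperature stays constant.
Entropy is a state function; using a reversible isothermal path, ΔS_gas = nR ln(V₂/V₁) = 5.05 × 8.314 × ln(5.21/1.57) = 50.4 J/K.
The insulated surroundings exchange no heat, so ΔS_surr = 0 and ΔS_universe = ΔS_gas.

ΔS_universe = 50.4 J/K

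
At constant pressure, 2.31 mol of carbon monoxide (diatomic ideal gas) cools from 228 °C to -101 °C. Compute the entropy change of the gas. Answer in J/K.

ΔS = -71.8 J/K

In kelvin: T₁ = 501.15 K, T₂ = 172.15 K. At constant pressure, ΔS = nC_p ln(T₂/T₁) with C_p = 7R/2 = 29.1 J mol⁻¹ K⁻¹.
ΔS = 2.31 × 29.1 × ln(172.15/501.15) = -71.8 J/K.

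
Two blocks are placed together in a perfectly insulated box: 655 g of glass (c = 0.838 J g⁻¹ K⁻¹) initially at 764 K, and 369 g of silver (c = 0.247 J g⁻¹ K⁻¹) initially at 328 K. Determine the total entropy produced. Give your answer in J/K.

Energy balance: T_f = (m₁c₁T₁ + m₂c₂T₂)/(m₁c₁ + m₂c₂) = 701.91 K.
ΔS₁ = m₁c₁ ln(T_f/T₁) = 548.89 × ln(701.91/764) = -46.52 J/K.
ΔS₂ = m₂c₂ ln(T_f/T₂) = 91.143 × ln(701.91/328) = 69.34 J/K.
ΔS_total = -46.52 + 69.34 = 22.8 J/K.

ΔS_total = 22.8 J/K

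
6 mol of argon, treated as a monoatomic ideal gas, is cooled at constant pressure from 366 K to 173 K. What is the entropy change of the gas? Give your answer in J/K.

ΔS = -93.5 J/K

At constant pressure, ΔS = nC_p ln(T₂/T₁) with C_p = 5R/2 = 20.79 J mol⁻¹ K⁻¹.
ΔS = 6 × 20.79 × ln(173/366) = -93.5 J/K.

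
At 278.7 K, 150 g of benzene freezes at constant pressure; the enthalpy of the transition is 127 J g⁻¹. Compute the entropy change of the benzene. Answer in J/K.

Heat released by the substance: Q = −mL = −150 × 127 = −19050 J.
At constant T, ΔS = Q_rev/T = −19050 / 278.7 = -68.4 J/K.

ΔS = -68.4 J/K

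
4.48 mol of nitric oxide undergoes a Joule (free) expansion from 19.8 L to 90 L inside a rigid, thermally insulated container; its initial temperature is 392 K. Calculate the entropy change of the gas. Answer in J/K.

No heat is exchanged and no work is done, so the ideal-gas temperature stays constant.
Entropy is a state function; using a reversible isothermal path, ΔS_gas = nR ln(V₂/V₁) = 4.48 × 8.314 × ln(90/19.8) = 56.4 J/K.

ΔS_gas = 56.4 J/K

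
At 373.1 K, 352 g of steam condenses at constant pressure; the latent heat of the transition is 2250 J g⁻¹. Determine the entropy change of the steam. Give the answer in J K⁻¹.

Heat released by the substance: Q = −mL = −352 × 2250 = −792000 J.
At constant T, ΔS = Q_rev/T = −792000 / 373.1 = -2120 J/K.

ΔS = -2120 J/K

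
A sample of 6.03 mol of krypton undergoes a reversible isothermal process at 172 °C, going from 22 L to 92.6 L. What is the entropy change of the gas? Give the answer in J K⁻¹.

ΔS_gas = 72.1 J/K

For an isothermal ideal gas ΔS_gas = nR ln(V₂/V₁) = 6.03 × 8.314 × ln(92.6/22) = 72.1 J/K.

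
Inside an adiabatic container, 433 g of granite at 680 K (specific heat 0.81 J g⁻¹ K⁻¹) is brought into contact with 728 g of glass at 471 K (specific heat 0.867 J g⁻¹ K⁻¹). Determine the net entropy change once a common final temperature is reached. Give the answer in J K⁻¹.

Energy balance: T_f = (m₁c₁T₁ + m₂c₂T₂)/(m₁c₁ + m₂c₂) = 545.65 K.
ΔS₁ = m₁c₁ ln(T_f/T₁) = 350.73 × ln(545.65/680) = -77.2 J/K.
ΔS₂ = m₂c₂ ln(T_f/T₂) = 631.176 × ln(545.65/471) = 92.86 J/K.
ΔS_total = -77.2 + 92.86 = 15.7 J/K.

ΔS_total = 15.7 J/K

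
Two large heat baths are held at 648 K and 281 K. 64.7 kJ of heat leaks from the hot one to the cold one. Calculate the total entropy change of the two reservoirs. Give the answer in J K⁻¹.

ΔS_total = 130 J/K

ΔS_hot = −Q/T_H = −64700/648 = -99.85 J/K and ΔS_cold = +Q/T_C = 64700/281 = 230.2 J/K.
ΔS_total = -99.85 + 230.2 = 130 J/K, positive as the second law requires.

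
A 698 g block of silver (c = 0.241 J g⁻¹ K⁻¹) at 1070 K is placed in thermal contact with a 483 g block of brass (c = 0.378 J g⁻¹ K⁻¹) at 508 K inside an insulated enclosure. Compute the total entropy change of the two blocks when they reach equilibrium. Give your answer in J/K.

Energy balance: T_f = (m₁c₁T₁ + m₂c₂T₂)/(m₁c₁ + m₂c₂) = 777.5 K.
ΔS₁ = m₁c₁ ln(T_f/T₁) = 168.218 × ln(777.5/1070) = -53.72 J/K.
ΔS₂ = m₂c₂ ln(T_f/T₂) = 182.574 × ln(777.5/508) = 77.7 J/K.
ΔS_total = -53.72 + 77.7 = 24 J/K.

ΔS_total = 24 J/K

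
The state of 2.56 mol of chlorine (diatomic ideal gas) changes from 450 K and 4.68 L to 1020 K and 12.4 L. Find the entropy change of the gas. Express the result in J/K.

Entropy is a state function: ΔS = nC_V ln(T₂/T₁) + nR ln(V₂/V₁), with C_V = 5R/2 = 20.79 J mol⁻¹ K⁻¹ for a diatomic ideal gas.
ΔS = 2.56 × [20.79 × ln(1020/450) + 8.314 × ln(12.4/4.68)] = 64.3 J/K.

ΔS = 64.3 J/K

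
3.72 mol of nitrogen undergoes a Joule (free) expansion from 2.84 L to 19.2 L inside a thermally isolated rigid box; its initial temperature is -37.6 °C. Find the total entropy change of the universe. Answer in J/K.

No heat is exchanged and no work is done, so the ideal-gas temperature stays constant.
Entropy is a state function; using a reversible isothermal path, ΔS_gas = nR ln(V₂/V₁) = 3.72 × 8.314 × ln(19.2/2.84) = 59.1 J/K.
The insulated surroundings exchange no heat, so ΔS_surr = 0 and ΔS_universe = ΔS_gas.

ΔS_universe = 59.1 J/K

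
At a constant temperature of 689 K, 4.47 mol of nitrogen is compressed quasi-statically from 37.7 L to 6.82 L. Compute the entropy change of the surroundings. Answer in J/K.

For an isothermal ideal gas ΔS_gas = nR ln(V₂/V₁) = 4.47 × 8.314 × ln(6.82/37.7) = -63.5 J/K.
The process is reversible, so ΔS_surr = −ΔS_gas = 63.5 J/K and ΔS_universe = 0.

ΔS_surr = 63.5 J/K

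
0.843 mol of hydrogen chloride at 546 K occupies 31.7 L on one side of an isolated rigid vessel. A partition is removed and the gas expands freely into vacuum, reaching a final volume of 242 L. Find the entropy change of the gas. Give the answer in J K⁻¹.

No heat is exchanged and no work is done, so the ideal-gas temperature stays constant.
Entropy is a state function; using a reversible isothermal path, ΔS_gas = nR ln(V₂/V₁) = 0.843 × 8.314 × ln(242/31.7) = 14.2 J/K.

ΔS_gas = 14.2 J/K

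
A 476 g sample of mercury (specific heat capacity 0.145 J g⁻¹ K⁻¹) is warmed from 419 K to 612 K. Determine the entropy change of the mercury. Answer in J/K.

ΔS = 26.1 J/K

ΔS = ∫dQ_rev/T = m c ln(T₂/T₁) = 476 × 0.145 × ln(612/419) = 26.1 J/K.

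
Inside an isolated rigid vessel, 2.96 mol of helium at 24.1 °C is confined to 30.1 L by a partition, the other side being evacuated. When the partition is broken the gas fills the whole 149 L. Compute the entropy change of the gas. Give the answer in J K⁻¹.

No heat is exchanged and no work is done, so the ideal-gas temperature stays constant.
Entropy is a state function; using a reversible isothermal path, ΔS_gas = nR ln(V₂/V₁) = 2.96 × 8.314 × ln(149/30.1) = 39.4 J/K.

ΔS_gas = 39.4 J/K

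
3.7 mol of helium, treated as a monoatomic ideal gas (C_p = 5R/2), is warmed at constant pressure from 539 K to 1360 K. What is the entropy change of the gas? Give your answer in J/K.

ΔS = 71.2 J/K

At constant pressure, ΔS = nC_p ln(T₂/T₁) with C_p = 5R/2 = 20.79 J mol⁻¹ K⁻¹.
ΔS = 3.7 × 20.79 × ln(1360/539) = 71.2 J/K.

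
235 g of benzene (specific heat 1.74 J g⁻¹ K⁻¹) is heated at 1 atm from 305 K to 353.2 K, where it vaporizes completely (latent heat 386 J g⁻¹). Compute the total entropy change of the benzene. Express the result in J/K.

Warming step: ΔS₁ = m c ln(T_tr/T_i) = 235 × 1.74 × ln(353.2/305) = 59.99 J/K.
Phase change: ΔS₂ = +mL/T_tr = 235 × 386 / 353.2 = 256.8 J/K.
ΔS_total = (59.99) + (256.8) = 317 J/K.

ΔS = 317 J/K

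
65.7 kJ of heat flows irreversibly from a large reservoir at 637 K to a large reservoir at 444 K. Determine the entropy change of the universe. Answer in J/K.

ΔS_total = 44.8 J/K

ΔS_hot = −Q/T_H = −65700/637 = -103.14 J/K and ΔS_cold = +Q/T_C = 65700/444 = 147.97 J/K.
ΔS_total = -103.14 + 147.97 = 44.8 J/K, positive as the second law requires.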